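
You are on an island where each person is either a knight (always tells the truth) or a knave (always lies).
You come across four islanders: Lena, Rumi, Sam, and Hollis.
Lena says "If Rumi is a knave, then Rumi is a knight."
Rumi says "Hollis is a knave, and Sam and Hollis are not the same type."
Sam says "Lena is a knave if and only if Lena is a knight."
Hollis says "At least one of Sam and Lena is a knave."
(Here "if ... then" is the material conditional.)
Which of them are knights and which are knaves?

Suppose Lena is a knight. Then Lena's statement "if Rumi is a knave, then Rumi is a knight" would have to be true. Checking the 8 ways to assign the others, none is consistent with every speaker.
(For instance, with Rumi=knave, Sam=knave, Hollis=knight, Lena's claim "if Rumi is a knave, then Rumi is a knight" comes out false where it would need to be true.)
So Lena must be a knave, making "if Rumi is a knave, then Rumi is a knight" false. Taking Lena=knave, Rumi=knave, Sam=knave, Hollis=knight, each remaining statement checks out:
  Rumi (knave): "Hollis is a knave, and Sam and Hollis are not the same type" — false. ✓
  Sam (knave): "Lena is a knave if and only if Lena is a knight" — false. ✓
  Hollis (knight): "at least one of Sam and Lena is a knave" — true. ✓
This is the unique consistent assignment.

Knights: Hollis. Knaves: Lena, Rumi, and Sam.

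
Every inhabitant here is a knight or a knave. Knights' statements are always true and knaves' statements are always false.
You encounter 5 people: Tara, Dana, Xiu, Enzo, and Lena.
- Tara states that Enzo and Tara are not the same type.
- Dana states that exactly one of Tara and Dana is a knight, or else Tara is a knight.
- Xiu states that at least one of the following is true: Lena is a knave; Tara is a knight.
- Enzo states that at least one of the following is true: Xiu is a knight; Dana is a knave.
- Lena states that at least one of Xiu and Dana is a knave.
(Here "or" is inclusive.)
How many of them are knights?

2

The unique consistent assignment is Tara=knave, Dana=knight, Xiu=knave, Enzo=knave, Lena=knight.
That has 2 knights.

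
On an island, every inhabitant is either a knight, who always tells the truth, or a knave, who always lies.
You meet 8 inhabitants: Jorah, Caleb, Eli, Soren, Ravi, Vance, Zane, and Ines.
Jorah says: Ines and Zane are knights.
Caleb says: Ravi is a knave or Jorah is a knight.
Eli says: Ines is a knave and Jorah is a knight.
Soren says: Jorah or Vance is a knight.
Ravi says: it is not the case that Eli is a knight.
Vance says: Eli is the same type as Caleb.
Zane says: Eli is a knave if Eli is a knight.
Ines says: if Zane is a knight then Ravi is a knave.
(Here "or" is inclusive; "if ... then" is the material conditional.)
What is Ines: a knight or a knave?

Consistent assignments: {Jorah=knave, Caleb=knave, Eli=knave, Soren=knight, Ravi=knight, Vance=knight, Zane=knight, Ines=knave}
In every consistent assignment, Ines is a knave.

Ines is a knave.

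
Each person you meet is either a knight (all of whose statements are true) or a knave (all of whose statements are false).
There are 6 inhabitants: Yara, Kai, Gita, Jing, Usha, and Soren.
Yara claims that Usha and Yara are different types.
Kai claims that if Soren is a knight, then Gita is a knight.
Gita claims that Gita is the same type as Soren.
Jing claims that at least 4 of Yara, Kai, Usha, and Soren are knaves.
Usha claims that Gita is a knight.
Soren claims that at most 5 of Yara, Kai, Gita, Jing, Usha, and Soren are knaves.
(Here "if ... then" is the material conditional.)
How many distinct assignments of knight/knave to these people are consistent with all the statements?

2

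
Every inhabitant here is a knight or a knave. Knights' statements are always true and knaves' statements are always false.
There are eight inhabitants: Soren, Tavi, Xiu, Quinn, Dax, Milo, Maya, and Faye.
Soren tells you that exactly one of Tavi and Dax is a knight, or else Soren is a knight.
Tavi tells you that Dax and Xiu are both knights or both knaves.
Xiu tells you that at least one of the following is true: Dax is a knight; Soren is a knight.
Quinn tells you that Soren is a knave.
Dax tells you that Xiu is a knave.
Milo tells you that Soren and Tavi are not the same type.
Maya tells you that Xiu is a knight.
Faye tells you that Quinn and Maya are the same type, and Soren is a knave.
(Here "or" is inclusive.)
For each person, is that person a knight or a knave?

Knights: Soren, Xiu, Milo, and Maya. Knaves: Tavi, Quinn, Dax, and Faye.

Soren (knight): "exactly one of Tavi and Dax is a knight, or else Soren is a knight" — true. ✓
Tavi is a knave, and the claim "Dax and Xiu are both knights or both knaves" is indeed false.
As a knight, Xiu's statement "at least one of the following is true: Dax is a knight; Soren is a knight" should be true; it is.
Quinn (knave): "Soren is a knave" — false. ✓
Dax is a knave; "Xiu is a knave" is false, as required.
Milo is a knight, so "Soren and Tavi are not the same type" must be true — and it is.
Maya (knight): "Xiu is a knight" — true. ✓
Faye is a knave, and the claim "Quinn and Maya are the same type, and Soren is a knave" is indeed false.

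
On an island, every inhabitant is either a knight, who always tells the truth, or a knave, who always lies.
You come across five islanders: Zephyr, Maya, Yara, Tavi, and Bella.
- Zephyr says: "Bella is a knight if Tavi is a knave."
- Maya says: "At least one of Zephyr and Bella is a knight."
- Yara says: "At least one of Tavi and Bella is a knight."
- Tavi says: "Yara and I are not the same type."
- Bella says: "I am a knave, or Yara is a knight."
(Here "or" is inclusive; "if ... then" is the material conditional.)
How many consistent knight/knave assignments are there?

0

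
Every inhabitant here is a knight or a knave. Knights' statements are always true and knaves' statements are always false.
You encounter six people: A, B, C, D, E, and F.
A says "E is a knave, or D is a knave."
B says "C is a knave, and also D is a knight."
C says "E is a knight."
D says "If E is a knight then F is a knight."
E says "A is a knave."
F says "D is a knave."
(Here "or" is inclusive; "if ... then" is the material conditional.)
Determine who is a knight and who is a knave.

A is a knight, B is a knight, C is a knave, D is a knight, E is a knave, and F is a knave.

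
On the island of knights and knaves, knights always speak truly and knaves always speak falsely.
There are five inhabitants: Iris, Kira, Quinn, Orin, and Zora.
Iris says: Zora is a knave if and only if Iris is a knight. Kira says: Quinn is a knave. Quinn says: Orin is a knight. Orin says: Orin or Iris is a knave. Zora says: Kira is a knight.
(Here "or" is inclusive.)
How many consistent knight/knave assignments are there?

1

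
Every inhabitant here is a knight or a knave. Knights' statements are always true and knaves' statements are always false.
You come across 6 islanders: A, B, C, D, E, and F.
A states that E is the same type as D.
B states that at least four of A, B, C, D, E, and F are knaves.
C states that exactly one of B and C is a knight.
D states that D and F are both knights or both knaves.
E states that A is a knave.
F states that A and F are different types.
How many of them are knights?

3

The unique consistent assignment is A=knave, B=knave, C=knight, D=knave, E=knight, F=knight.
That has 3 knights.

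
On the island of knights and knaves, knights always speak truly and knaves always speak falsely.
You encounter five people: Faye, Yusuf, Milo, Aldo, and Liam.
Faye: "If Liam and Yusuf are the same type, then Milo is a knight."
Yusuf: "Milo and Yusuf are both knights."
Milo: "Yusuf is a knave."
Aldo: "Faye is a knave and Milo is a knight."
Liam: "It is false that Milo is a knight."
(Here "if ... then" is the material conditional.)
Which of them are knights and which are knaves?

Since Faye is a knight, "if Liam and Yusuf are the same type, then Milo is a knight" needs to be True, which holds.
Yusuf (knave): "Milo and Yusuf are both knights" — false. ✓
Milo is a knight, so "Yusuf is a knave" must be True — and it is.
Aldo is a knave, and the claim "Faye is a knave and Milo is a knight" is indeed false.
As a knave, Liam's statement "it is false that Milo is a knight" should be false; it is.

Faye is a knight, Yusuf is a knave, Milo is a knight, Aldo is a knave, and Liam is a knave.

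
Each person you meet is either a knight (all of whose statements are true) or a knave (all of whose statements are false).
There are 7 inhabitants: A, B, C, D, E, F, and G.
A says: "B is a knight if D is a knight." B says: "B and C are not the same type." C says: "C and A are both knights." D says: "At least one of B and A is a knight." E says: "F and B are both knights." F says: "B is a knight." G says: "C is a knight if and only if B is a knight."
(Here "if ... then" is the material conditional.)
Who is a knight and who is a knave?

A is a knight, B is a knight, C is a knave, D is a knight, E is a knight, F is a knight, and G is a knave.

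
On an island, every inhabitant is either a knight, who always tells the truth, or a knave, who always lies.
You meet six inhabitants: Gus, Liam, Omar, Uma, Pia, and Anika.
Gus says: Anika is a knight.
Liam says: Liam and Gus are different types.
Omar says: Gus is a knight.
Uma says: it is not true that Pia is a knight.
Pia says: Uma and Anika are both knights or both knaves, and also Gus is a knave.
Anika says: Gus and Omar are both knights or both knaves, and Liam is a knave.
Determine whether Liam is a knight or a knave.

Liam is a knight.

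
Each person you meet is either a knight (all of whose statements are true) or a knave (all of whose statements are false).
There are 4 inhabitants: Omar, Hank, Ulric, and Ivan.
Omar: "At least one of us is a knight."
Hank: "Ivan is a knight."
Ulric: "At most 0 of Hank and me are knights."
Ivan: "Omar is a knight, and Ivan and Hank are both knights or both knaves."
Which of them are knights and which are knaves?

Omar is a knight, Hank is a knight, Ulric is a knave, and Ivan is a knight.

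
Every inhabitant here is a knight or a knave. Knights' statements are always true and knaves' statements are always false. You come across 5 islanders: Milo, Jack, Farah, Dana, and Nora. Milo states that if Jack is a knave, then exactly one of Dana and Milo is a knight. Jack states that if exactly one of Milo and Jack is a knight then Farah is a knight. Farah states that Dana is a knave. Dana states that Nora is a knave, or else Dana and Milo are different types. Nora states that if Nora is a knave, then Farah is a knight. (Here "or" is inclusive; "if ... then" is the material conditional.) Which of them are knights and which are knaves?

Milo is a knight, Jack is a knight, Farah is a knave, Dana is a knight, and Nora is a knave.

Suppose Milo is a knave. Then Milo's statement "if Jack is a knave, then exactly one of Dana and Milo is a knight" would have to be false. Checking the 16 ways to assign the others, none is consistent with every speaker.
(For instance, with Jack=knight, Farah=knave, Dana=knight, Nora=knave, Milo's claim "if Jack is a knave, then exactly one of Dana and Milo is a knight" comes out true where it would need to be false.)
So Milo must be a knight, making "if Jack is a knave, then exactly one of Dana and Milo is a knight" true. Taking Milo=knight, Jack=knight, Farah=knave, Dana=knight, Nora=knave, each remaining statement checks out:
  Jack (knight): "if exactly one of Milo and Jack is a knight then Farah is a knight" — true. ✓
  Farah (knave): "Dana is a knave" — false. ✓
  Dana (knight): "Nora is a knave, or else Dana and Milo are different types" — true. ✓
  Nora (knave): "if Nora is a knave, then Farah is a knight" — false. ✓
This is the unique consistent assignment.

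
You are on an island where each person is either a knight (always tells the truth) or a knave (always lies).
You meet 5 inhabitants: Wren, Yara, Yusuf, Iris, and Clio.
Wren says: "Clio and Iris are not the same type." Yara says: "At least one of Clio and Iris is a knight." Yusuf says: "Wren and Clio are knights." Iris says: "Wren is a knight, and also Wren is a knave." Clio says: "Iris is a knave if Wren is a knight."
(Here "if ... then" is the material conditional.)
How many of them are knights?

The unique consistent assignment is Wren=knight, Yara=knight, Yusuf=knight, Iris=knave, Clio=knight.
That has 4 knights.

4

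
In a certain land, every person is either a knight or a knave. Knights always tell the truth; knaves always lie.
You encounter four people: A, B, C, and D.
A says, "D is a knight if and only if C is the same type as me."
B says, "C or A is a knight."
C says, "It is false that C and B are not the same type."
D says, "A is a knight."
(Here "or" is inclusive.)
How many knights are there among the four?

4

The unique consistent assignment is A=knight, B=knight, C=knight, D=knight.
That has 4 knights.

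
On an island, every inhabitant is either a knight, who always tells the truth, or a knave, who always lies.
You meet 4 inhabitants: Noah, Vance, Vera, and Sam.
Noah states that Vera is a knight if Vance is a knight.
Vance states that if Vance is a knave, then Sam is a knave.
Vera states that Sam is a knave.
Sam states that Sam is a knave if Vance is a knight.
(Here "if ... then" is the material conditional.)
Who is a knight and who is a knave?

Noah is a knight, Vance is a knave, Vera is a knave, and Sam is a knight.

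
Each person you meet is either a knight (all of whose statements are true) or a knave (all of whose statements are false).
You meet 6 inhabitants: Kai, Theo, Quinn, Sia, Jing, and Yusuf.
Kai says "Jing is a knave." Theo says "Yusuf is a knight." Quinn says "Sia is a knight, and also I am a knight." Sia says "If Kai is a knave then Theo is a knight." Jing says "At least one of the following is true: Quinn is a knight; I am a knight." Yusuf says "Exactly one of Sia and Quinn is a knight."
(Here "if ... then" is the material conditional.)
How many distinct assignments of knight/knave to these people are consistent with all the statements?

3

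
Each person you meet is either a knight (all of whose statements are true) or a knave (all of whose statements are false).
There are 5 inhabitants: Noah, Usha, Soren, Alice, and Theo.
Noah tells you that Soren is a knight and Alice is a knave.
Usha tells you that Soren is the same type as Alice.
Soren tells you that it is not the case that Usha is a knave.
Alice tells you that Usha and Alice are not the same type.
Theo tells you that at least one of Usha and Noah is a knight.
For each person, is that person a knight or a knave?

Noah is a knave, Usha is a knave, Soren is a knave, Alice is a knight, and Theo is a knave.

Since Noah is a knave, "Soren is a knight and Alice is a knave" needs to be False, which holds.
Usha is a knave, so "Soren is the same type as Alice" must be False — and it is.
Soren (knave): "it is not the case that Usha is a knave" — False. ✓
Alice is a knight; "Usha and Alice are not the same type" is true, as required.
Theo (knave): "at least one of Usha and Noah is a knight" — False. ✓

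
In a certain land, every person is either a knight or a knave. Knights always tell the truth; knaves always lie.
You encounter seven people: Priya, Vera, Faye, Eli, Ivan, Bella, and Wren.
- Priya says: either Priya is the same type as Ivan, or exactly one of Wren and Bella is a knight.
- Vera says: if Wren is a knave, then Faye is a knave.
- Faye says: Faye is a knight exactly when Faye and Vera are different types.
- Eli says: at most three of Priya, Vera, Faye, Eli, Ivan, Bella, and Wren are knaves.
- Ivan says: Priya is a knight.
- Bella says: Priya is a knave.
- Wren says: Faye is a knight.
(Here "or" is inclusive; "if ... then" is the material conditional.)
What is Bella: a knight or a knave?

Bella is a knave.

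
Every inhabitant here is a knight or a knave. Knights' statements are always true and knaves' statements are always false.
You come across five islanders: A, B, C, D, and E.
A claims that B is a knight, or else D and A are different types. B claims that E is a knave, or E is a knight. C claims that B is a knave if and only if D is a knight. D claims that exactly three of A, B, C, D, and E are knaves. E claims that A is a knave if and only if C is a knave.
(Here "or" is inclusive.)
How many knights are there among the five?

4

The unique consistent assignment is A=knight, B=knight, C=knight, D=knave, E=knight.
That has 4 knights.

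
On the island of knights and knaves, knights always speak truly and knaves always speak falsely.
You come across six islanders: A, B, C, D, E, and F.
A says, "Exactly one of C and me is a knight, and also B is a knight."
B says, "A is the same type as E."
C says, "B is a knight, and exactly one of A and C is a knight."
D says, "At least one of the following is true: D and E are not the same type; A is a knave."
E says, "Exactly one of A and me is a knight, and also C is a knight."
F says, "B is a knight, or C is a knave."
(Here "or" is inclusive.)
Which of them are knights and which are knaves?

A is a knave, B is a knight, C is a knave, D is a knight, E is a knave, and F is a knight.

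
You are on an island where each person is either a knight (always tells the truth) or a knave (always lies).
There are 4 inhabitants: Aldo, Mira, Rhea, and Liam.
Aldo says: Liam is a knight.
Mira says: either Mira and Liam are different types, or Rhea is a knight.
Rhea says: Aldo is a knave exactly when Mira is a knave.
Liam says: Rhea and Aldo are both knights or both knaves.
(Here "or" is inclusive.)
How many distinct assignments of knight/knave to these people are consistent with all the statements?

1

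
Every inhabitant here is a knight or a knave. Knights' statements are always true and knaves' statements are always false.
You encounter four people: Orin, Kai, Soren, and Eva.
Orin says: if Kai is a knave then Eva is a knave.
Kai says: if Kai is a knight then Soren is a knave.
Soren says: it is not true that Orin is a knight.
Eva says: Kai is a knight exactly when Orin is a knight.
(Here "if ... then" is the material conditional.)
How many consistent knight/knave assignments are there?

1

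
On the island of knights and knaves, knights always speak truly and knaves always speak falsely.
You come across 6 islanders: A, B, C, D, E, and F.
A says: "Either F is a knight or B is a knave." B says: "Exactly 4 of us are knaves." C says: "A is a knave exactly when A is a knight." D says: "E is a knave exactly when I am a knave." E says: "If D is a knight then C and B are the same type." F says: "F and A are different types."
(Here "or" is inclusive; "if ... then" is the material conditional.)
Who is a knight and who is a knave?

A (knave): "either F is a knight or B is a knave" — false. ✓
B is a knight; "exactly 4 of us are knaves" is True, as required.
As a knave, C's statement "A is a knave exactly when A is a knight" should be false; it is.
D is a knave; "E is a knave exactly when I am a knave" is false, as required.
As a knight, E's statement "if D is a knight then C and B are the same type" should be True; it is.
F (knave): "F and A are different types" — false. ✓

Knights: B and E. Knaves: A, C, D, and F.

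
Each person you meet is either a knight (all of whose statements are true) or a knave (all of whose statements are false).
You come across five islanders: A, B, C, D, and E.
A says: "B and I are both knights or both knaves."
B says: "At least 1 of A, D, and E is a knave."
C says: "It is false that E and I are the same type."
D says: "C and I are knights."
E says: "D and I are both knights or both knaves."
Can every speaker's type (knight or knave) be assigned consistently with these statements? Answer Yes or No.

Yes

One consistent assignment: A=knight, B=knight, C=knight, D=knight, E=knave.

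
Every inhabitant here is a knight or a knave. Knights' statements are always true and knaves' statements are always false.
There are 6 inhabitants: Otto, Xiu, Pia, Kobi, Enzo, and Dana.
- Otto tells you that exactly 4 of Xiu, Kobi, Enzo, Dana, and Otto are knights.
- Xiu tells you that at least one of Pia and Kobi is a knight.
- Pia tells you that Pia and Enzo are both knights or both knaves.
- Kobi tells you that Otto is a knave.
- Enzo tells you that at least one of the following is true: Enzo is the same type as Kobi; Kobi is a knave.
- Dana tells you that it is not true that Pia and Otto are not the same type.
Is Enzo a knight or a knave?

Enzo is a knight.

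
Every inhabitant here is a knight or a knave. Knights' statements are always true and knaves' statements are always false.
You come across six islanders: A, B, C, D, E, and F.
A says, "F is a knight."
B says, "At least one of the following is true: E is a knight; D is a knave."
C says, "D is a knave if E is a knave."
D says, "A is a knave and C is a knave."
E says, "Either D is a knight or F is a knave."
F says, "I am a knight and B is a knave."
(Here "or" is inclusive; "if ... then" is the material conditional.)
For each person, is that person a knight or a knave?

Knights: B, C, and E. Knaves: A, D, and F.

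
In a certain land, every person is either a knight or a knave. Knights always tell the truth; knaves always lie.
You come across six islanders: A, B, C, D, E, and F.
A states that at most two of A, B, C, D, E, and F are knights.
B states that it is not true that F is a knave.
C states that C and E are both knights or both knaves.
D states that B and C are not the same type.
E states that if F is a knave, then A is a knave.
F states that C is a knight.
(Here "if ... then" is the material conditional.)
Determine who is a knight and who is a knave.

A is a knave, B is a knight, C is a knight, D is a knave, E is a knight, and F is a knight.

Since A is a knave, "at most two of A, B, C, D, E, and F are knights" needs to be false, which holds.
Since B is a knight, "it is not true that F is a knave" needs to be true, which holds.
C (knight): "C and E are both knights or both knaves" — true. ✓
D is a knave, so "B and C are not the same type" must be false — and it is.
As a knight, E's statement "if F is a knave, then A is a knave" should be true; it is.
F (knight): "C is a knight" — true. ✓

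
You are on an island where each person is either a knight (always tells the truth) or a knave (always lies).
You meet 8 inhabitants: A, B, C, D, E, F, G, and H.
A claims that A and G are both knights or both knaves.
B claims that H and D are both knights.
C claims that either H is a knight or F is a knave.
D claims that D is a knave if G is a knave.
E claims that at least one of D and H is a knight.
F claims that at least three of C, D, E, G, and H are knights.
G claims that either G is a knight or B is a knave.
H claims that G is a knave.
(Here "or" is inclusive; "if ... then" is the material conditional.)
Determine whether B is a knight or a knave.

B is a knave.

Consistent assignments: {A=knight, B=knave, C=knave, D=knight, E=knight, F=knight, G=knight, H=knave}; {A=knave, B=knave, C=knave, D=knight, E=knight, F=knight, G=knight, H=knave}
In every consistent assignment, B is a knave.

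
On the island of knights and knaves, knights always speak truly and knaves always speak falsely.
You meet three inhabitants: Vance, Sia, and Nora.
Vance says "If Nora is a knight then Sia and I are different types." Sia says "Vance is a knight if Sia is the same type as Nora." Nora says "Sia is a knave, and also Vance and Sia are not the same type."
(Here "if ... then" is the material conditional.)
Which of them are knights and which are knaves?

Knights: Vance and Sia. Knaves: Nora.

As a knight, Vance's statement "if Nora is a knight then Sia and I are different types" should be True; it is.
Sia is a knight, so "Vance is a knight if Sia is the same type as Nora" must be True — and it is.
As a knave, Nora's statement "Sia is a knave, and also Vance and Sia are not the same type" should be False; it is.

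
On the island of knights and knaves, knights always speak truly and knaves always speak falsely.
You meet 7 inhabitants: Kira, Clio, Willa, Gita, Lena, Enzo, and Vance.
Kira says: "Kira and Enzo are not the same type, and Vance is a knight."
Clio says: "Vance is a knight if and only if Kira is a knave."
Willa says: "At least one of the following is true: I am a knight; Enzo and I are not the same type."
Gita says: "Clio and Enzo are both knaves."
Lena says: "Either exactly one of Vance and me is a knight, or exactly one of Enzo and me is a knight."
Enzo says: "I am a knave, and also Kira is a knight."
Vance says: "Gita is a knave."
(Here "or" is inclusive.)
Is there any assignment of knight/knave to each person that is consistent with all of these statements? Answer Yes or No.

Yes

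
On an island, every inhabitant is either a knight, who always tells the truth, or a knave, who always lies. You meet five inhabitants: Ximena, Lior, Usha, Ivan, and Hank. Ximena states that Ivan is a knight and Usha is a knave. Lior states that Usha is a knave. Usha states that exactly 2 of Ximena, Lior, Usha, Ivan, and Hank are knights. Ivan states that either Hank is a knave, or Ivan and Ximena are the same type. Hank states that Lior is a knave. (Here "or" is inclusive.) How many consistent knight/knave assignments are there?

1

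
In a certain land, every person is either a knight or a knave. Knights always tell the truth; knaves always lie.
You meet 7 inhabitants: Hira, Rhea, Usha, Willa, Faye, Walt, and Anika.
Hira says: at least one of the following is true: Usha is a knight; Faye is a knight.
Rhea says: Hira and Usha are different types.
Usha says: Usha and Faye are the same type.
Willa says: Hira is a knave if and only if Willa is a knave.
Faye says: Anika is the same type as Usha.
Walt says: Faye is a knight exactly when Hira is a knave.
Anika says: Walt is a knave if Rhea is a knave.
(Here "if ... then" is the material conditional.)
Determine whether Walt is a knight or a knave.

Walt is a knave.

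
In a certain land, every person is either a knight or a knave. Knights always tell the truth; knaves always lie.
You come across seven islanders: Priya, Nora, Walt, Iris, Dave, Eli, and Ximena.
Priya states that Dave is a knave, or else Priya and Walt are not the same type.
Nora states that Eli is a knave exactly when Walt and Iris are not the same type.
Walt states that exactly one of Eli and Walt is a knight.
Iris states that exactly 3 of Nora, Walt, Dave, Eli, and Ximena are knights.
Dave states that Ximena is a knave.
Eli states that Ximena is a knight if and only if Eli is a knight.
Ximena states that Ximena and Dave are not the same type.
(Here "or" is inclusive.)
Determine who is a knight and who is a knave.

Knights: Priya and Ximena. Knaves: Nora, Walt, Iris, Dave, and Eli.

Priya (knight): "Dave is a knave, or else Priya and Walt are not the same type" — true. ✓
Nora is a knave; "Eli is a knave exactly when Walt and Iris are not the same type" is false, as required.
Walt is a knave; "exactly one of Eli and Walt is a knight" is false, as required.
Iris (knave): "exactly 3 of Nora, Walt, Dave, Eli, and Ximena are knights" — false. ✓
Dave (knave): "Ximena is a knave" — false. ✓
Eli (knave): "Ximena is a knight if and only if Eli is a knight" — false. ✓
Ximena is a knight, so "Ximena and Dave are not the same type" must be true — and it is.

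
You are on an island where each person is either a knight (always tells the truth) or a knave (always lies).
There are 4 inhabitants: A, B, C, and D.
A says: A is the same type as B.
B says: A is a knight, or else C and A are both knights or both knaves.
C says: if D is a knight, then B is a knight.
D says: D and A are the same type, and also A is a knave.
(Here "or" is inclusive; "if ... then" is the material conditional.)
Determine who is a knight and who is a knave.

Suppose A is a knave. Then A's statement "A is the same type as B" would have to be false. Checking the 8 ways to assign the others, none is consistent with every speaker.
(For instance, with B=knight, C=knight, D=knave, B's claim "A is a knight, or else C and A are both knights or both knaves" comes out false where it would need to be true.)
So A must be a knight, making "A is the same type as B" true. Taking A=knight, B=knight, C=knight, D=knave, each remaining statement checks out:
  B (knight): "A is a knight, or else C and A are both knights or both knaves" — true. ✓
  C (knight): "if D is a knight, then B is a knight" — true. ✓
  D (knave): "D and A are the same type, and also A is a knave" — false. ✓
This is the unique consistent assignment.

A is a knight, B is a knight, C is a knight, and D is a knave.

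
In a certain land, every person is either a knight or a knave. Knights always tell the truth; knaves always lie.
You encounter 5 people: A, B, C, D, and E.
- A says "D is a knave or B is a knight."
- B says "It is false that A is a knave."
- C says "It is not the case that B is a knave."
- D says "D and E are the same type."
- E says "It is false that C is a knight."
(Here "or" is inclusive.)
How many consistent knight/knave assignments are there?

Consistent assignments:
  A=knave, B=knave, C=knave, D=knight, E=knight

1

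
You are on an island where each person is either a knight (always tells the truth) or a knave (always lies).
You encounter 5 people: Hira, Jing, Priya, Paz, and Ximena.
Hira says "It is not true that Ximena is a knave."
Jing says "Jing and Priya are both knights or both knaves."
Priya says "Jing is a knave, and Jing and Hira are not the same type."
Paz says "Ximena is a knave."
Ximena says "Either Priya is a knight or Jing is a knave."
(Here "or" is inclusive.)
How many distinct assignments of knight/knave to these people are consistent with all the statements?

Consistent assignments:
  Hira=knight, Jing=knave, Priya=knight, Paz=knave, Ximena=knight

1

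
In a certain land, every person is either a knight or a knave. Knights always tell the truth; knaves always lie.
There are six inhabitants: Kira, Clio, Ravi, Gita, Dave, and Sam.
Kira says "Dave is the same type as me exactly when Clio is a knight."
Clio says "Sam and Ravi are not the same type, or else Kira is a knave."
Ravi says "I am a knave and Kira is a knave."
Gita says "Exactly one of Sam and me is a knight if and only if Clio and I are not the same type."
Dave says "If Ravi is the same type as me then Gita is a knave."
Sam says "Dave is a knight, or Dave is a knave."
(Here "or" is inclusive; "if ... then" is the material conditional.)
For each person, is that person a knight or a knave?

Kira (knight): "Dave is the same type as me exactly when Clio is a knight" — True. ✓
Since Clio is a knight, "Sam and Ravi are not the same type, or else Kira is a knave" needs to be True, which holds.
Ravi (knave): "I am a knave and Kira is a knave" — false. ✓
Since Gita is a knight, "exactly one of Sam and me is a knight if and only if Clio and I are not the same type" needs to be True, which holds.
Dave is a knight; "if Ravi is the same type as me then Gita is a knave" is True, as required.
Since Sam is a knight, "Dave is a knight, or Dave is a knave" needs to be True, which holds.

Kira is a knight, Clio is a knight, Ravi is a knave, Gita is a knight, Dave is a knight, and Sam is a knight.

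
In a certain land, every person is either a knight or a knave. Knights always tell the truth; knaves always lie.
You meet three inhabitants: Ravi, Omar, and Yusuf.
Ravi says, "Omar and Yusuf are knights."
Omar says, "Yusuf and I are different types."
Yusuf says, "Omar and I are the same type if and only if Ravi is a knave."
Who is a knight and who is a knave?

Ravi is a knave, Omar is a knight, and Yusuf is a knave.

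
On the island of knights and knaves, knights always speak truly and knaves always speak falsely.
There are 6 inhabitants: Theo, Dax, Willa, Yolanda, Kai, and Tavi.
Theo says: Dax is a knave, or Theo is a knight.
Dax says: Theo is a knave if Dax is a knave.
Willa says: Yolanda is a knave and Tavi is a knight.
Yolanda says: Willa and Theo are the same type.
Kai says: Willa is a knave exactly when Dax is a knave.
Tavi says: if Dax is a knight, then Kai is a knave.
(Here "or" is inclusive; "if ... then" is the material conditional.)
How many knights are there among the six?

3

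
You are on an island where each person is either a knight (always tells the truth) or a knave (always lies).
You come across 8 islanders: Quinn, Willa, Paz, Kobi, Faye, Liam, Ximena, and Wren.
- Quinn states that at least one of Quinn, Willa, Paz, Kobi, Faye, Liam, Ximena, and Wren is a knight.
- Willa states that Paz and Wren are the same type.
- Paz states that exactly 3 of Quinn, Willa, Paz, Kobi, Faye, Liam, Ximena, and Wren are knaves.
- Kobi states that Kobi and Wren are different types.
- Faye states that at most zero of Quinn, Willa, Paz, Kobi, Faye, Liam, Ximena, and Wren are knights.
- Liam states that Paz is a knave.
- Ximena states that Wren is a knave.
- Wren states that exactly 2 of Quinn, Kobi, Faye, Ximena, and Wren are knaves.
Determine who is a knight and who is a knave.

Quinn is a knight, Willa is a knight, Paz is a knave, Kobi is a knave, Faye is a knave, Liam is a knight, Ximena is a knight, and Wren is a knave.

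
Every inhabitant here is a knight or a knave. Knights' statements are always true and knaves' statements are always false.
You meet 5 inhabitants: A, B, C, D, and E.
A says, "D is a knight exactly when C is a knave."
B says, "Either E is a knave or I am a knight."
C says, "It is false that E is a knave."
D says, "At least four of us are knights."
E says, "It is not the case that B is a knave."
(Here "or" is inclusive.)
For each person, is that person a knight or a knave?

A is a knave, B is a knight, C is a knight, D is a knight, and E is a knight.

Suppose A is a knight. Then A's statement "D is a knight exactly when C is a knave" would have to be true. Checking the 16 ways to assign the others, none is consistent with every speaker.
(For instance, with B=knight, C=knight, D=knight, E=knight, A's claim "D is a knight exactly when C is a knave" comes out false where it would need to be true.)
So A must be a knave, making "D is a knight exactly when C is a knave" false. Taking A=knave, B=knight, C=knight, D=knight, E=knight, each remaining statement checks out:
  B (knight): "either E is a knave or I am a knight" — true. ✓
  C (knight): "it is false that E is a knave" — true. ✓
  D (knight): "at least four of us are knights" — true. ✓
  E (knight): "it is not the case that B is a knave" — true. ✓
This is the unique consistent assignment.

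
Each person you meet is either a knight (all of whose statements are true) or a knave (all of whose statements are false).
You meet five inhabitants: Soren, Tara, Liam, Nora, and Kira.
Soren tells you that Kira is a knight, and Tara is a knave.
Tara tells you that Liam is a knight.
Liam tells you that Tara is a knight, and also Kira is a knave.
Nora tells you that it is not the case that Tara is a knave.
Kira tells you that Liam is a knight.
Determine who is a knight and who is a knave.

Since Soren is a knave, "Kira is a knight, and Tara is a knave" needs to be False, which holds.
As a knave, Tara's statement "Liam is a knight" should be False; it is.
Liam is a knave, and the claim "Tara is a knight, and also Kira is a knave" is indeed False.
Nora is a knave; "it is not the case that Tara is a knave" is False, as required.
Kira (knave): "Liam is a knight" — False. ✓

Knights: none. Knaves: Soren, Tara, Liam, Nora, and Kira.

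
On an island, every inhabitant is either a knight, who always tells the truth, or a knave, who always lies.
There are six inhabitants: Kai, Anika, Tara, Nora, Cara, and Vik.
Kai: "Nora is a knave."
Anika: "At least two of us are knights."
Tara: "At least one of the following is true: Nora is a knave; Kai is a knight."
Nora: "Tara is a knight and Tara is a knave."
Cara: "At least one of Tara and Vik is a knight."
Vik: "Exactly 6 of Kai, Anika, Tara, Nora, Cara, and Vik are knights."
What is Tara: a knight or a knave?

Tara is a knight.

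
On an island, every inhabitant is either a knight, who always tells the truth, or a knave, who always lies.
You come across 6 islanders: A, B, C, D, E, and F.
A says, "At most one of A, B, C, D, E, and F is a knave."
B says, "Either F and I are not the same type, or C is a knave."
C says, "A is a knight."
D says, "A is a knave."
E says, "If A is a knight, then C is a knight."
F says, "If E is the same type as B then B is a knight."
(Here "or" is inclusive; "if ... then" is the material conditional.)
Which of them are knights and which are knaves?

A (knave): "at most one of A, B, C, D, E, and F is a knave" — False. ✓
B (knight): "either F and I are not the same type, or C is a knave" — True. ✓
Since C is a knave, "A is a knight" needs to be False, which holds.
D is a knight; "A is a knave" is True, as required.
E is a knight, so "if A is a knight, then C is a knight" must be True — and it is.
F is a knight, so "if E is the same type as B then B is a knight" must be True — and it is.

A is a knave, B is a knight, C is a knave, D is a knight, E is a knight, and F is a knight.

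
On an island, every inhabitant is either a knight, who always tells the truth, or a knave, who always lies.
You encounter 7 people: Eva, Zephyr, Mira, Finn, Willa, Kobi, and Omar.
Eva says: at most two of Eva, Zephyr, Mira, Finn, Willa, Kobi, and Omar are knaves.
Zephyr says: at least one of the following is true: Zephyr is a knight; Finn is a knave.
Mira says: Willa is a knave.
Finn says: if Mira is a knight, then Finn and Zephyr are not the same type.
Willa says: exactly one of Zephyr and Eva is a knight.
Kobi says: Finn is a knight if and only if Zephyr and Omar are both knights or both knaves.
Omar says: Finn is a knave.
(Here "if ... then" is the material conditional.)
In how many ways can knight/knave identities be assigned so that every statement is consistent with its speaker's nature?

2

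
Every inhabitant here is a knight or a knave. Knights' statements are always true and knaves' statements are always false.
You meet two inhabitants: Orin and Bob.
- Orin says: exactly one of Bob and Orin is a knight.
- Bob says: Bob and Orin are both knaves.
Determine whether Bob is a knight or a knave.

Bob is a knave.

Consistent assignments: {Orin=knight, Bob=knave}
In every consistent assignment, Bob is a knave.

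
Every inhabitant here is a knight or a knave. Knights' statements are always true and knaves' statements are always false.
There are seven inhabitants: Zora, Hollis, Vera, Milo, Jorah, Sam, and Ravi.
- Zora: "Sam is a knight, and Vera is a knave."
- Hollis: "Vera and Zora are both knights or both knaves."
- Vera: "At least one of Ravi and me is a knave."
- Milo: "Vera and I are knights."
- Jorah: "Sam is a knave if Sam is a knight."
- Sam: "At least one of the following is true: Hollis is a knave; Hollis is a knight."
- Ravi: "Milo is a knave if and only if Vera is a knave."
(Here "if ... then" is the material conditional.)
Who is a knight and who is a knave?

Zora is a knave, Hollis is a knave, Vera is a knight, Milo is a knave, Jorah is a knave, Sam is a knight, and Ravi is a knave.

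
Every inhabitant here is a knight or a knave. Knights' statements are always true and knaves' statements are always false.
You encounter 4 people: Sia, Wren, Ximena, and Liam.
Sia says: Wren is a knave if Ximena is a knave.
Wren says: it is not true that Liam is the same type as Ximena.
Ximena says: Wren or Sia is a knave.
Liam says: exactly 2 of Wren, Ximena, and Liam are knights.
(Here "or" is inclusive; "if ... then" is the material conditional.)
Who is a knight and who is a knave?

Sia is a knight, Wren is a knave, Ximena is a knight, and Liam is a knight.

Sia is a knight, so "Wren is a knave if Ximena is a knave" must be True — and it is.
Wren is a knave, and the claim "it is not true that Liam is the same type as Ximena" is indeed false.
Ximena is a knight, so "Wren or Sia is a knave" must be True — and it is.
Liam is a knight, so "exactly 2 of Wren, Ximena, and Liam are knights" must be True — and it is.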